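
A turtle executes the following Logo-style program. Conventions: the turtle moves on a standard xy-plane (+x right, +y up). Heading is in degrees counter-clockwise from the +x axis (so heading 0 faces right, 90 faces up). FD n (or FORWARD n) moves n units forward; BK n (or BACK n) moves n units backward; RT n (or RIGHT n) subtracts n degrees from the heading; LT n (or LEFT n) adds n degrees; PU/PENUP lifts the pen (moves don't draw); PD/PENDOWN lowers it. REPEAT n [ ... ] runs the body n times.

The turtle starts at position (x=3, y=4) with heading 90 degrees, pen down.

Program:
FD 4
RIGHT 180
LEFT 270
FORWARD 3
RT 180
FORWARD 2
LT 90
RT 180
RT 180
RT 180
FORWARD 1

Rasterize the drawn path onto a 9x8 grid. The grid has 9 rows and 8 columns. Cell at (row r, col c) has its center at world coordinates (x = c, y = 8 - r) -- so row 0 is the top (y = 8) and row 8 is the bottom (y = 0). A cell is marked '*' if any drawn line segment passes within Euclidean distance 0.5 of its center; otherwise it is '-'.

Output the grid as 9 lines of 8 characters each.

Segment 0: (3,4) -> (3,8)
Segment 1: (3,8) -> (0,8)
Segment 2: (0,8) -> (2,8)
Segment 3: (2,8) -> (2,7)

Answer: ****----
--**----
---*----
---*----
---*----
--------
--------
--------
--------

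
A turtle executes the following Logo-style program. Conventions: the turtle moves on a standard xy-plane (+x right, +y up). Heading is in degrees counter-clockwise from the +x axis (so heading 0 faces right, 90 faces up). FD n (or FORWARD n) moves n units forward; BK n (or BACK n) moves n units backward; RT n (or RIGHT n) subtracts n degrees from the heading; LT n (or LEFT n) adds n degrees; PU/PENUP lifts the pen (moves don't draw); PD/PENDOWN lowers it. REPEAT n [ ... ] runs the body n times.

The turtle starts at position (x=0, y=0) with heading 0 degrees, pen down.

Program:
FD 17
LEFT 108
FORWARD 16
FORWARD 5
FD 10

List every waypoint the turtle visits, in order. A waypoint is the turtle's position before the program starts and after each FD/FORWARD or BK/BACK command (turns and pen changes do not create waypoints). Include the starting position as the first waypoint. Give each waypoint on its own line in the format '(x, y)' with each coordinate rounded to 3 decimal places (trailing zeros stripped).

Answer: (0, 0)
(17, 0)
(12.056, 15.217)
(10.511, 19.972)
(7.42, 29.483)

Derivation:
Executing turtle program step by step:
Start: pos=(0,0), heading=0, pen down
FD 17: (0,0) -> (17,0) [heading=0, draw]
LT 108: heading 0 -> 108
FD 16: (17,0) -> (12.056,15.217) [heading=108, draw]
FD 5: (12.056,15.217) -> (10.511,19.972) [heading=108, draw]
FD 10: (10.511,19.972) -> (7.42,29.483) [heading=108, draw]
Final: pos=(7.42,29.483), heading=108, 4 segment(s) drawn
Waypoints (5 total):
(0, 0)
(17, 0)
(12.056, 15.217)
(10.511, 19.972)
(7.42, 29.483)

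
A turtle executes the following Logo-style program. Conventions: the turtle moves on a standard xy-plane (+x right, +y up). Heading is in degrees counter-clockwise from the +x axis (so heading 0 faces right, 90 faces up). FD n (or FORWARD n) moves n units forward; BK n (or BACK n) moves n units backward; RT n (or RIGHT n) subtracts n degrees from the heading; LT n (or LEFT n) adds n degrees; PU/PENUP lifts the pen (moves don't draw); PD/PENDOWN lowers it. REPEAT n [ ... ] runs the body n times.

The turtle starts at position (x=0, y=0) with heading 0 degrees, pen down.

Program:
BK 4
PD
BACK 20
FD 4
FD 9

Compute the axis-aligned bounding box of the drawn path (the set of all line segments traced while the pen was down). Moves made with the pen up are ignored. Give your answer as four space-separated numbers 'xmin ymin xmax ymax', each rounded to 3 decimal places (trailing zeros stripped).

Executing turtle program step by step:
Start: pos=(0,0), heading=0, pen down
BK 4: (0,0) -> (-4,0) [heading=0, draw]
PD: pen down
BK 20: (-4,0) -> (-24,0) [heading=0, draw]
FD 4: (-24,0) -> (-20,0) [heading=0, draw]
FD 9: (-20,0) -> (-11,0) [heading=0, draw]
Final: pos=(-11,0), heading=0, 4 segment(s) drawn

Segment endpoints: x in {-24, -20, -11, -4, 0}, y in {0}
xmin=-24, ymin=0, xmax=0, ymax=0

Answer: -24 0 0 0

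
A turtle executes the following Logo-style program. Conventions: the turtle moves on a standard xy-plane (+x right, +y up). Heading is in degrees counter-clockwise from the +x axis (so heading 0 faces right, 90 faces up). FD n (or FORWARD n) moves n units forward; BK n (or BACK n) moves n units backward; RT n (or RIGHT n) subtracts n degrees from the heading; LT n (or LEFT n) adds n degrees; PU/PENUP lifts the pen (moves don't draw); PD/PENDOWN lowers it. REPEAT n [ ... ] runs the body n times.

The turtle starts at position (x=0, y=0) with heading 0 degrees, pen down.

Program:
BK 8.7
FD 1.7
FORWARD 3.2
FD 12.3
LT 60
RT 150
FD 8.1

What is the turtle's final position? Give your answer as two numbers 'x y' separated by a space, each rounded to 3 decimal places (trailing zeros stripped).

Executing turtle program step by step:
Start: pos=(0,0), heading=0, pen down
BK 8.7: (0,0) -> (-8.7,0) [heading=0, draw]
FD 1.7: (-8.7,0) -> (-7,0) [heading=0, draw]
FD 3.2: (-7,0) -> (-3.8,0) [heading=0, draw]
FD 12.3: (-3.8,0) -> (8.5,0) [heading=0, draw]
LT 60: heading 0 -> 60
RT 150: heading 60 -> 270
FD 8.1: (8.5,0) -> (8.5,-8.1) [heading=270, draw]
Final: pos=(8.5,-8.1), heading=270, 5 segment(s) drawn

Answer: 8.5 -8.1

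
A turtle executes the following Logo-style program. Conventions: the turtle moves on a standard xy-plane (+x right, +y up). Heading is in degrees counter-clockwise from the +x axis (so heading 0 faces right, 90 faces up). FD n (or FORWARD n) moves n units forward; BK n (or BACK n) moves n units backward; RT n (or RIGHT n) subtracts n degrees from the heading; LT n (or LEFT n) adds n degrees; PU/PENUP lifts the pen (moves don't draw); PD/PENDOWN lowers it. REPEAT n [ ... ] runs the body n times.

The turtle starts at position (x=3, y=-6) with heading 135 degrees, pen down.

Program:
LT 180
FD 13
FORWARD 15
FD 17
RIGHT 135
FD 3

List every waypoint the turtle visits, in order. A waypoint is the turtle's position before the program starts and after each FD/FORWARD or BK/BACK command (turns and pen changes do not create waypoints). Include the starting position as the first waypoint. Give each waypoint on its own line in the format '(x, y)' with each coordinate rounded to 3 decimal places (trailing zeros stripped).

Executing turtle program step by step:
Start: pos=(3,-6), heading=135, pen down
LT 180: heading 135 -> 315
FD 13: (3,-6) -> (12.192,-15.192) [heading=315, draw]
FD 15: (12.192,-15.192) -> (22.799,-25.799) [heading=315, draw]
FD 17: (22.799,-25.799) -> (34.82,-37.82) [heading=315, draw]
RT 135: heading 315 -> 180
FD 3: (34.82,-37.82) -> (31.82,-37.82) [heading=180, draw]
Final: pos=(31.82,-37.82), heading=180, 4 segment(s) drawn
Waypoints (5 total):
(3, -6)
(12.192, -15.192)
(22.799, -25.799)
(34.82, -37.82)
(31.82, -37.82)

Answer: (3, -6)
(12.192, -15.192)
(22.799, -25.799)
(34.82, -37.82)
(31.82, -37.82)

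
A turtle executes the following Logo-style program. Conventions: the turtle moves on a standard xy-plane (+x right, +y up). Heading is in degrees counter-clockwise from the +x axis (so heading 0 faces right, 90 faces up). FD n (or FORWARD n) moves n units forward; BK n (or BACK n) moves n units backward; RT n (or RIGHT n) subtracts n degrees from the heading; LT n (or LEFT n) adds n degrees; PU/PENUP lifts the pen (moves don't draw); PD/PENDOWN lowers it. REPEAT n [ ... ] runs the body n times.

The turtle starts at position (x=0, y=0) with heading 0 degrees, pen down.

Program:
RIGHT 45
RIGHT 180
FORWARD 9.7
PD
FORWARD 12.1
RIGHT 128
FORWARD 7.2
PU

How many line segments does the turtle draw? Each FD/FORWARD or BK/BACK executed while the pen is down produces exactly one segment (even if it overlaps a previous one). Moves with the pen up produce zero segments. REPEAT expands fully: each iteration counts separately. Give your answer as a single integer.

Answer: 3

Derivation:
Executing turtle program step by step:
Start: pos=(0,0), heading=0, pen down
RT 45: heading 0 -> 315
RT 180: heading 315 -> 135
FD 9.7: (0,0) -> (-6.859,6.859) [heading=135, draw]
PD: pen down
FD 12.1: (-6.859,6.859) -> (-15.415,15.415) [heading=135, draw]
RT 128: heading 135 -> 7
FD 7.2: (-15.415,15.415) -> (-8.269,16.292) [heading=7, draw]
PU: pen up
Final: pos=(-8.269,16.292), heading=7, 3 segment(s) drawn
Segments drawn: 3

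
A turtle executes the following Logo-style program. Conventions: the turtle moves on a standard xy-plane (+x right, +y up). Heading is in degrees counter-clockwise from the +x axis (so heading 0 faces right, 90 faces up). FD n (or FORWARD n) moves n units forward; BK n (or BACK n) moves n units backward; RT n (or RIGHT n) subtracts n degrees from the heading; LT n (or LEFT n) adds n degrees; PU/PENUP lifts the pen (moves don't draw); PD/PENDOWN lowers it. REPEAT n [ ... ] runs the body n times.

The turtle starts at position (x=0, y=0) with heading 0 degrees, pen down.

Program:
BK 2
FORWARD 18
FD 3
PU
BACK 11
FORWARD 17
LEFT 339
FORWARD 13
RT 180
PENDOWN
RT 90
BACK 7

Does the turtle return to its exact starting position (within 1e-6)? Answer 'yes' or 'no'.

Executing turtle program step by step:
Start: pos=(0,0), heading=0, pen down
BK 2: (0,0) -> (-2,0) [heading=0, draw]
FD 18: (-2,0) -> (16,0) [heading=0, draw]
FD 3: (16,0) -> (19,0) [heading=0, draw]
PU: pen up
BK 11: (19,0) -> (8,0) [heading=0, move]
FD 17: (8,0) -> (25,0) [heading=0, move]
LT 339: heading 0 -> 339
FD 13: (25,0) -> (37.137,-4.659) [heading=339, move]
RT 180: heading 339 -> 159
PD: pen down
RT 90: heading 159 -> 69
BK 7: (37.137,-4.659) -> (34.628,-11.194) [heading=69, draw]
Final: pos=(34.628,-11.194), heading=69, 4 segment(s) drawn

Start position: (0, 0)
Final position: (34.628, -11.194)
Distance = 36.392; >= 1e-6 -> NOT closed

Answer: no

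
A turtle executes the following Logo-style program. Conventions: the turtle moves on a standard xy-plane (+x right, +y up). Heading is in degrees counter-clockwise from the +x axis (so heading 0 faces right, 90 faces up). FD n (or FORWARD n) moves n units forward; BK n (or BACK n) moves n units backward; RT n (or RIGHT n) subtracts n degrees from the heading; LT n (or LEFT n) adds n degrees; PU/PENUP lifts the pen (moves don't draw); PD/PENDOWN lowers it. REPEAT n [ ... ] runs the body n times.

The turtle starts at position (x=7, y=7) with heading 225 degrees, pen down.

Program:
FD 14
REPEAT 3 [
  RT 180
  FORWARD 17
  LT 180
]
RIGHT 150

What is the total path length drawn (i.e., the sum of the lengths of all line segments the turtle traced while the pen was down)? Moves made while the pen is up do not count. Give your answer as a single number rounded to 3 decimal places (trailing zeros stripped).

Executing turtle program step by step:
Start: pos=(7,7), heading=225, pen down
FD 14: (7,7) -> (-2.899,-2.899) [heading=225, draw]
REPEAT 3 [
  -- iteration 1/3 --
  RT 180: heading 225 -> 45
  FD 17: (-2.899,-2.899) -> (9.121,9.121) [heading=45, draw]
  LT 180: heading 45 -> 225
  -- iteration 2/3 --
  RT 180: heading 225 -> 45
  FD 17: (9.121,9.121) -> (21.142,21.142) [heading=45, draw]
  LT 180: heading 45 -> 225
  -- iteration 3/3 --
  RT 180: heading 225 -> 45
  FD 17: (21.142,21.142) -> (33.163,33.163) [heading=45, draw]
  LT 180: heading 45 -> 225
]
RT 150: heading 225 -> 75
Final: pos=(33.163,33.163), heading=75, 4 segment(s) drawn

Segment lengths:
  seg 1: (7,7) -> (-2.899,-2.899), length = 14
  seg 2: (-2.899,-2.899) -> (9.121,9.121), length = 17
  seg 3: (9.121,9.121) -> (21.142,21.142), length = 17
  seg 4: (21.142,21.142) -> (33.163,33.163), length = 17
Total = 65

Answer: 65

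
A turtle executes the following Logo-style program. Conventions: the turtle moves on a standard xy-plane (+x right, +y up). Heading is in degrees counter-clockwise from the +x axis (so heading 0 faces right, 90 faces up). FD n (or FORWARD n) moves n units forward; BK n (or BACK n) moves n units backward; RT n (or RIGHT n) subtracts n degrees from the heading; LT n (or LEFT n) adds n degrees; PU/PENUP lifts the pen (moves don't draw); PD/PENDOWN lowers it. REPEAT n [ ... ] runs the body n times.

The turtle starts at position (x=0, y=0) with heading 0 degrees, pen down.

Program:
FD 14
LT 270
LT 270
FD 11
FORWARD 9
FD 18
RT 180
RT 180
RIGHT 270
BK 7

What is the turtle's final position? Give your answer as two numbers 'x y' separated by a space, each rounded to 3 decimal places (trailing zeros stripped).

Executing turtle program step by step:
Start: pos=(0,0), heading=0, pen down
FD 14: (0,0) -> (14,0) [heading=0, draw]
LT 270: heading 0 -> 270
LT 270: heading 270 -> 180
FD 11: (14,0) -> (3,0) [heading=180, draw]
FD 9: (3,0) -> (-6,0) [heading=180, draw]
FD 18: (-6,0) -> (-24,0) [heading=180, draw]
RT 180: heading 180 -> 0
RT 180: heading 0 -> 180
RT 270: heading 180 -> 270
BK 7: (-24,0) -> (-24,7) [heading=270, draw]
Final: pos=(-24,7), heading=270, 5 segment(s) drawn

Answer: -24 7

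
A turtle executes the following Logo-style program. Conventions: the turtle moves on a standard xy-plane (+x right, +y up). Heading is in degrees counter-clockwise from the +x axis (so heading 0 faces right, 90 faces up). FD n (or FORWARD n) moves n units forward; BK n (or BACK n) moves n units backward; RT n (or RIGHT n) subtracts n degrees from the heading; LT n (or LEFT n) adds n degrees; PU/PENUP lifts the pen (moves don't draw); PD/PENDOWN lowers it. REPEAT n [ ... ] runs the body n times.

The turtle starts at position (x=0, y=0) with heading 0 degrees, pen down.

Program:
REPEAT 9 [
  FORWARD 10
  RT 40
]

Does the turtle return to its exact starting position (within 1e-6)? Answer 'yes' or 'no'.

Executing turtle program step by step:
Start: pos=(0,0), heading=0, pen down
REPEAT 9 [
  -- iteration 1/9 --
  FD 10: (0,0) -> (10,0) [heading=0, draw]
  RT 40: heading 0 -> 320
  -- iteration 2/9 --
  FD 10: (10,0) -> (17.66,-6.428) [heading=320, draw]
  RT 40: heading 320 -> 280
  -- iteration 3/9 --
  FD 10: (17.66,-6.428) -> (19.397,-16.276) [heading=280, draw]
  RT 40: heading 280 -> 240
  -- iteration 4/9 --
  FD 10: (19.397,-16.276) -> (14.397,-24.936) [heading=240, draw]
  RT 40: heading 240 -> 200
  -- iteration 5/9 --
  FD 10: (14.397,-24.936) -> (5,-28.356) [heading=200, draw]
  RT 40: heading 200 -> 160
  -- iteration 6/9 --
  FD 10: (5,-28.356) -> (-4.397,-24.936) [heading=160, draw]
  RT 40: heading 160 -> 120
  -- iteration 7/9 --
  FD 10: (-4.397,-24.936) -> (-9.397,-16.276) [heading=120, draw]
  RT 40: heading 120 -> 80
  -- iteration 8/9 --
  FD 10: (-9.397,-16.276) -> (-7.66,-6.428) [heading=80, draw]
  RT 40: heading 80 -> 40
  -- iteration 9/9 --
  FD 10: (-7.66,-6.428) -> (0,0) [heading=40, draw]
  RT 40: heading 40 -> 0
]
Final: pos=(0,0), heading=0, 9 segment(s) drawn

Start position: (0, 0)
Final position: (0, 0)
Distance = 0; < 1e-6 -> CLOSED

Answer: yes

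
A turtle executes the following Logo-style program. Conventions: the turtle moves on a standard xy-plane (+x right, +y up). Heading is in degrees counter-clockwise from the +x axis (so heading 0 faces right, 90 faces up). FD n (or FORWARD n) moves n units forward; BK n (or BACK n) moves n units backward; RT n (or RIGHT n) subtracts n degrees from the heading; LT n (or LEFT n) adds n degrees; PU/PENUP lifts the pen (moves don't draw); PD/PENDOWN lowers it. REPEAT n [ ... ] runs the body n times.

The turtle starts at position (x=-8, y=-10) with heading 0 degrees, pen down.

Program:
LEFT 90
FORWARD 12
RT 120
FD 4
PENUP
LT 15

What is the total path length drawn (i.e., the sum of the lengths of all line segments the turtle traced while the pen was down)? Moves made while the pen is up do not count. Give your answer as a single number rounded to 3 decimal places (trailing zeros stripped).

Executing turtle program step by step:
Start: pos=(-8,-10), heading=0, pen down
LT 90: heading 0 -> 90
FD 12: (-8,-10) -> (-8,2) [heading=90, draw]
RT 120: heading 90 -> 330
FD 4: (-8,2) -> (-4.536,0) [heading=330, draw]
PU: pen up
LT 15: heading 330 -> 345
Final: pos=(-4.536,0), heading=345, 2 segment(s) drawn

Segment lengths:
  seg 1: (-8,-10) -> (-8,2), length = 12
  seg 2: (-8,2) -> (-4.536,0), length = 4
Total = 16

Answer: 16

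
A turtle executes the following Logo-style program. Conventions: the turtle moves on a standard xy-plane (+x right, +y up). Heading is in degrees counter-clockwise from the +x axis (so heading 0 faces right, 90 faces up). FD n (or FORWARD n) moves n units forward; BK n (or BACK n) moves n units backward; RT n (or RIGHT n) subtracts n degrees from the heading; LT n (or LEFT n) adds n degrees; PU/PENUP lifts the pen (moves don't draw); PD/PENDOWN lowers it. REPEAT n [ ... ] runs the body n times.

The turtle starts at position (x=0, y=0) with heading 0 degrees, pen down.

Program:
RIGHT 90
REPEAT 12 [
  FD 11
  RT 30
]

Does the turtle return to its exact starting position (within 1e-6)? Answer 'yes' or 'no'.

Answer: yes

Derivation:
Executing turtle program step by step:
Start: pos=(0,0), heading=0, pen down
RT 90: heading 0 -> 270
REPEAT 12 [
  -- iteration 1/12 --
  FD 11: (0,0) -> (0,-11) [heading=270, draw]
  RT 30: heading 270 -> 240
  -- iteration 2/12 --
  FD 11: (0,-11) -> (-5.5,-20.526) [heading=240, draw]
  RT 30: heading 240 -> 210
  -- iteration 3/12 --
  FD 11: (-5.5,-20.526) -> (-15.026,-26.026) [heading=210, draw]
  RT 30: heading 210 -> 180
  -- iteration 4/12 --
  FD 11: (-15.026,-26.026) -> (-26.026,-26.026) [heading=180, draw]
  RT 30: heading 180 -> 150
  -- iteration 5/12 --
  FD 11: (-26.026,-26.026) -> (-35.553,-20.526) [heading=150, draw]
  RT 30: heading 150 -> 120
  -- iteration 6/12 --
  FD 11: (-35.553,-20.526) -> (-41.053,-11) [heading=120, draw]
  RT 30: heading 120 -> 90
  -- iteration 7/12 --
  FD 11: (-41.053,-11) -> (-41.053,0) [heading=90, draw]
  RT 30: heading 90 -> 60
  -- iteration 8/12 --
  FD 11: (-41.053,0) -> (-35.553,9.526) [heading=60, draw]
  RT 30: heading 60 -> 30
  -- iteration 9/12 --
  FD 11: (-35.553,9.526) -> (-26.026,15.026) [heading=30, draw]
  RT 30: heading 30 -> 0
  -- iteration 10/12 --
  FD 11: (-26.026,15.026) -> (-15.026,15.026) [heading=0, draw]
  RT 30: heading 0 -> 330
  -- iteration 11/12 --
  FD 11: (-15.026,15.026) -> (-5.5,9.526) [heading=330, draw]
  RT 30: heading 330 -> 300
  -- iteration 12/12 --
  FD 11: (-5.5,9.526) -> (0,0) [heading=300, draw]
  RT 30: heading 300 -> 270
]
Final: pos=(0,0), heading=270, 12 segment(s) drawn

Start position: (0, 0)
Final position: (0, 0)
Distance = 0; < 1e-6 -> CLOSED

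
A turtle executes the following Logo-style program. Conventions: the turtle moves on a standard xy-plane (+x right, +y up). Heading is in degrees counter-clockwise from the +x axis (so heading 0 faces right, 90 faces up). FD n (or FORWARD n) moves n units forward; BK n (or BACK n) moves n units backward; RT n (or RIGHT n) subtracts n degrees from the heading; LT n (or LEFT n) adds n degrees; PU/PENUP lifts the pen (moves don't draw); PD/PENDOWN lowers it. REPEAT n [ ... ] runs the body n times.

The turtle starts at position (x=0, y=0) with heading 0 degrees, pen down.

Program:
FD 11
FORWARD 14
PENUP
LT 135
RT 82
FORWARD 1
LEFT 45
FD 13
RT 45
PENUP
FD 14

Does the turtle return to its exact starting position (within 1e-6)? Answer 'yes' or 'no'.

Answer: no

Derivation:
Executing turtle program step by step:
Start: pos=(0,0), heading=0, pen down
FD 11: (0,0) -> (11,0) [heading=0, draw]
FD 14: (11,0) -> (25,0) [heading=0, draw]
PU: pen up
LT 135: heading 0 -> 135
RT 82: heading 135 -> 53
FD 1: (25,0) -> (25.602,0.799) [heading=53, move]
LT 45: heading 53 -> 98
FD 13: (25.602,0.799) -> (23.793,13.672) [heading=98, move]
RT 45: heading 98 -> 53
PU: pen up
FD 14: (23.793,13.672) -> (32.218,24.853) [heading=53, move]
Final: pos=(32.218,24.853), heading=53, 2 segment(s) drawn

Start position: (0, 0)
Final position: (32.218, 24.853)
Distance = 40.69; >= 1e-6 -> NOT closed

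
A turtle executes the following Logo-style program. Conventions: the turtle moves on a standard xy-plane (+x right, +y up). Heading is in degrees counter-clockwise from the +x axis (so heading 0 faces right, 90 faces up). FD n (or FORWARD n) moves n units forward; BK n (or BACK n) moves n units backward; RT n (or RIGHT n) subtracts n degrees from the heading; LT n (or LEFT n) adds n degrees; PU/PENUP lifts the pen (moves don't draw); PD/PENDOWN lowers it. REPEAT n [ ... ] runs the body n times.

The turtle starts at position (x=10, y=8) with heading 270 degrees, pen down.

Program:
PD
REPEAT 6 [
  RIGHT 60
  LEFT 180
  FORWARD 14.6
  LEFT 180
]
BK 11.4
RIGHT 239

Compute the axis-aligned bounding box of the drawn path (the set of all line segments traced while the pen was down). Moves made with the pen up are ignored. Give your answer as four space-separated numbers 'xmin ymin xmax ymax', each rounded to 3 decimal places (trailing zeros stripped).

Answer: 10 -13.9 35.288 19.4

Derivation:
Executing turtle program step by step:
Start: pos=(10,8), heading=270, pen down
PD: pen down
REPEAT 6 [
  -- iteration 1/6 --
  RT 60: heading 270 -> 210
  LT 180: heading 210 -> 30
  FD 14.6: (10,8) -> (22.644,15.3) [heading=30, draw]
  LT 180: heading 30 -> 210
  -- iteration 2/6 --
  RT 60: heading 210 -> 150
  LT 180: heading 150 -> 330
  FD 14.6: (22.644,15.3) -> (35.288,8) [heading=330, draw]
  LT 180: heading 330 -> 150
  -- iteration 3/6 --
  RT 60: heading 150 -> 90
  LT 180: heading 90 -> 270
  FD 14.6: (35.288,8) -> (35.288,-6.6) [heading=270, draw]
  LT 180: heading 270 -> 90
  -- iteration 4/6 --
  RT 60: heading 90 -> 30
  LT 180: heading 30 -> 210
  FD 14.6: (35.288,-6.6) -> (22.644,-13.9) [heading=210, draw]
  LT 180: heading 210 -> 30
  -- iteration 5/6 --
  RT 60: heading 30 -> 330
  LT 180: heading 330 -> 150
  FD 14.6: (22.644,-13.9) -> (10,-6.6) [heading=150, draw]
  LT 180: heading 150 -> 330
  -- iteration 6/6 --
  RT 60: heading 330 -> 270
  LT 180: heading 270 -> 90
  FD 14.6: (10,-6.6) -> (10,8) [heading=90, draw]
  LT 180: heading 90 -> 270
]
BK 11.4: (10,8) -> (10,19.4) [heading=270, draw]
RT 239: heading 270 -> 31
Final: pos=(10,19.4), heading=31, 7 segment(s) drawn

Segment endpoints: x in {10, 10, 10, 22.644, 22.644, 35.288, 35.288}, y in {-13.9, -6.6, -6.6, 8, 8, 8, 15.3, 19.4}
xmin=10, ymin=-13.9, xmax=35.288, ymax=19.4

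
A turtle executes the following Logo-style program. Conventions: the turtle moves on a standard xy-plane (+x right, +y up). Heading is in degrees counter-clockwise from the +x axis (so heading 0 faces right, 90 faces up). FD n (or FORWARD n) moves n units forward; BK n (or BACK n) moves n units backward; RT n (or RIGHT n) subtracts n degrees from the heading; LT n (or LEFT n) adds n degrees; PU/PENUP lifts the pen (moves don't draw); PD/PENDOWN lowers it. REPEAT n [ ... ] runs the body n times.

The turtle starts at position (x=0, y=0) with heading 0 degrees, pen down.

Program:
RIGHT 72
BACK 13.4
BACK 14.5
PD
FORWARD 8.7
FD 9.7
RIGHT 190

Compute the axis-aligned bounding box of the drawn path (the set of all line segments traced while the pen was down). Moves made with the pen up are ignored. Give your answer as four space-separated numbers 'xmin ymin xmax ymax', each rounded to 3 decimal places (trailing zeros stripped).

Answer: -8.622 0 0 26.534

Derivation:
Executing turtle program step by step:
Start: pos=(0,0), heading=0, pen down
RT 72: heading 0 -> 288
BK 13.4: (0,0) -> (-4.141,12.744) [heading=288, draw]
BK 14.5: (-4.141,12.744) -> (-8.622,26.534) [heading=288, draw]
PD: pen down
FD 8.7: (-8.622,26.534) -> (-5.933,18.26) [heading=288, draw]
FD 9.7: (-5.933,18.26) -> (-2.936,9.035) [heading=288, draw]
RT 190: heading 288 -> 98
Final: pos=(-2.936,9.035), heading=98, 4 segment(s) drawn

Segment endpoints: x in {-8.622, -5.933, -4.141, -2.936, 0}, y in {0, 9.035, 12.744, 18.26, 26.534}
xmin=-8.622, ymin=0, xmax=0, ymax=26.534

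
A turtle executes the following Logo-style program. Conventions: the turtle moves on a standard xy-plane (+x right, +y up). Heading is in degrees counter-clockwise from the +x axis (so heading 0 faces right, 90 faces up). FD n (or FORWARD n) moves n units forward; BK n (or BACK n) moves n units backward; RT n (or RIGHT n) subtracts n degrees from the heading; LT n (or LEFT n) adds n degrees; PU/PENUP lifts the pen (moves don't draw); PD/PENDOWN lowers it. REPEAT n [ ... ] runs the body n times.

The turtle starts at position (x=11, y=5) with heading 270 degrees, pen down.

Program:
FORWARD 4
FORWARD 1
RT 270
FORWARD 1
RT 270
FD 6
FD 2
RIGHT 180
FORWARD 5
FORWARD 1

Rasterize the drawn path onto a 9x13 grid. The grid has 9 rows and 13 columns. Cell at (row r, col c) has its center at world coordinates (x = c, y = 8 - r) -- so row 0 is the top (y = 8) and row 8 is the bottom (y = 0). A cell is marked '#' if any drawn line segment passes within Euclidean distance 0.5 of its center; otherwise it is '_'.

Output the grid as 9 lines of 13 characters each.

Answer: ____________#
____________#
____________#
___________##
___________##
___________##
___________##
___________##
___________##

Derivation:
Segment 0: (11,5) -> (11,1)
Segment 1: (11,1) -> (11,0)
Segment 2: (11,0) -> (12,0)
Segment 3: (12,0) -> (12,6)
Segment 4: (12,6) -> (12,8)
Segment 5: (12,8) -> (12,3)
Segment 6: (12,3) -> (12,2)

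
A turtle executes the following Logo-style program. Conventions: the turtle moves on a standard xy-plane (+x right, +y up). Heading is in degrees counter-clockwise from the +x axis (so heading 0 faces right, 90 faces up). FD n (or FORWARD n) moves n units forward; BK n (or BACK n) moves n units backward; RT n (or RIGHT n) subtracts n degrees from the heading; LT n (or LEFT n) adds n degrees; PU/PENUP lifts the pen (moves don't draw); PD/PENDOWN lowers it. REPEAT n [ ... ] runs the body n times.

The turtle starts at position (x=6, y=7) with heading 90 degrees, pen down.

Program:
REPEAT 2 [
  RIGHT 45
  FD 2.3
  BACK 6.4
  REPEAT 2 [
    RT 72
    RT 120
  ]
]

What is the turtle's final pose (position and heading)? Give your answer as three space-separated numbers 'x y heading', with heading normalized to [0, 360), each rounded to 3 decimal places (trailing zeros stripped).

Answer: -0.645 5.768 312

Derivation:
Executing turtle program step by step:
Start: pos=(6,7), heading=90, pen down
REPEAT 2 [
  -- iteration 1/2 --
  RT 45: heading 90 -> 45
  FD 2.3: (6,7) -> (7.626,8.626) [heading=45, draw]
  BK 6.4: (7.626,8.626) -> (3.101,4.101) [heading=45, draw]
  REPEAT 2 [
    -- iteration 1/2 --
    RT 72: heading 45 -> 333
    RT 120: heading 333 -> 213
    -- iteration 2/2 --
    RT 72: heading 213 -> 141
    RT 120: heading 141 -> 21
  ]
  -- iteration 2/2 --
  RT 45: heading 21 -> 336
  FD 2.3: (3.101,4.101) -> (5.202,3.165) [heading=336, draw]
  BK 6.4: (5.202,3.165) -> (-0.645,5.768) [heading=336, draw]
  REPEAT 2 [
    -- iteration 1/2 --
    RT 72: heading 336 -> 264
    RT 120: heading 264 -> 144
    -- iteration 2/2 --
    RT 72: heading 144 -> 72
    RT 120: heading 72 -> 312
  ]
]
Final: pos=(-0.645,5.768), heading=312, 4 segment(s) drawn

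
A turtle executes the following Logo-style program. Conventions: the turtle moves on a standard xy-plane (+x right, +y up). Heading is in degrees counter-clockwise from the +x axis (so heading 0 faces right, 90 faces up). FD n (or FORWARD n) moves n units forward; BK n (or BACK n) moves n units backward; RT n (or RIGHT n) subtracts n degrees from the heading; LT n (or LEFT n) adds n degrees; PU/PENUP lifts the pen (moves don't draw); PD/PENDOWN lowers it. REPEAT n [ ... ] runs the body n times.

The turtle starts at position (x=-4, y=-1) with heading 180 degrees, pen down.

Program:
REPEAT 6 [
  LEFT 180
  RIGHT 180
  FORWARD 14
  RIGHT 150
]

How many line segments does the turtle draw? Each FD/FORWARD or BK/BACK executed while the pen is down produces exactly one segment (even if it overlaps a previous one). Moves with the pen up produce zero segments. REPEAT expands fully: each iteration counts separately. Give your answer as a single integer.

Executing turtle program step by step:
Start: pos=(-4,-1), heading=180, pen down
REPEAT 6 [
  -- iteration 1/6 --
  LT 180: heading 180 -> 0
  RT 180: heading 0 -> 180
  FD 14: (-4,-1) -> (-18,-1) [heading=180, draw]
  RT 150: heading 180 -> 30
  -- iteration 2/6 --
  LT 180: heading 30 -> 210
  RT 180: heading 210 -> 30
  FD 14: (-18,-1) -> (-5.876,6) [heading=30, draw]
  RT 150: heading 30 -> 240
  -- iteration 3/6 --
  LT 180: heading 240 -> 60
  RT 180: heading 60 -> 240
  FD 14: (-5.876,6) -> (-12.876,-6.124) [heading=240, draw]
  RT 150: heading 240 -> 90
  -- iteration 4/6 --
  LT 180: heading 90 -> 270
  RT 180: heading 270 -> 90
  FD 14: (-12.876,-6.124) -> (-12.876,7.876) [heading=90, draw]
  RT 150: heading 90 -> 300
  -- iteration 5/6 --
  LT 180: heading 300 -> 120
  RT 180: heading 120 -> 300
  FD 14: (-12.876,7.876) -> (-5.876,-4.249) [heading=300, draw]
  RT 150: heading 300 -> 150
  -- iteration 6/6 --
  LT 180: heading 150 -> 330
  RT 180: heading 330 -> 150
  FD 14: (-5.876,-4.249) -> (-18,2.751) [heading=150, draw]
  RT 150: heading 150 -> 0
]
Final: pos=(-18,2.751), heading=0, 6 segment(s) drawn
Segments drawn: 6

Answer: 6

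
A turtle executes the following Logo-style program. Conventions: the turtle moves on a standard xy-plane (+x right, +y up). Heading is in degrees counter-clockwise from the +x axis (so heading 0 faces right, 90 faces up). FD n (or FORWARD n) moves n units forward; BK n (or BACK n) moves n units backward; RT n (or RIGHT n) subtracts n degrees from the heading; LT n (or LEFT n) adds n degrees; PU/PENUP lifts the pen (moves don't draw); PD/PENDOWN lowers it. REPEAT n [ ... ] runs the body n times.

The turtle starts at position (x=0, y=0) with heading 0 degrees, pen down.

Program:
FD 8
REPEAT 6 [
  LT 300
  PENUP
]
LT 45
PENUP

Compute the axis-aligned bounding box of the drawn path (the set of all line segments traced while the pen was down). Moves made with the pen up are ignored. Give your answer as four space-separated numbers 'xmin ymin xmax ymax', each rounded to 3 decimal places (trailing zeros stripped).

Executing turtle program step by step:
Start: pos=(0,0), heading=0, pen down
FD 8: (0,0) -> (8,0) [heading=0, draw]
REPEAT 6 [
  -- iteration 1/6 --
  LT 300: heading 0 -> 300
  PU: pen up
  -- iteration 2/6 --
  LT 300: heading 300 -> 240
  PU: pen up
  -- iteration 3/6 --
  LT 300: heading 240 -> 180
  PU: pen up
  -- iteration 4/6 --
  LT 300: heading 180 -> 120
  PU: pen up
  -- iteration 5/6 --
  LT 300: heading 120 -> 60
  PU: pen up
  -- iteration 6/6 --
  LT 300: heading 60 -> 0
  PU: pen up
]
LT 45: heading 0 -> 45
PU: pen up
Final: pos=(8,0), heading=45, 1 segment(s) drawn

Segment endpoints: x in {0, 8}, y in {0}
xmin=0, ymin=0, xmax=8, ymax=0

Answer: 0 0 8 0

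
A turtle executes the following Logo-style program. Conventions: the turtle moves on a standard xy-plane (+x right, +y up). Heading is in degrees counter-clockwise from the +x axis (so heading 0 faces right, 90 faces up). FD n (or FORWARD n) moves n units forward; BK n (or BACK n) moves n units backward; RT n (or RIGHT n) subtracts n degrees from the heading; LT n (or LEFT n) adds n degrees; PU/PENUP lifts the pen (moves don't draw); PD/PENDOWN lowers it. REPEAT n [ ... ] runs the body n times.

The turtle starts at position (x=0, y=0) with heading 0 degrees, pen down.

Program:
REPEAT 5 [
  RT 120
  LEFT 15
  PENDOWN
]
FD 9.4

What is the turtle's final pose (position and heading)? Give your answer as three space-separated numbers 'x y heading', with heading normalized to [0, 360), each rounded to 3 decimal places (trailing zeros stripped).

Answer: -9.08 -2.433 195

Derivation:
Executing turtle program step by step:
Start: pos=(0,0), heading=0, pen down
REPEAT 5 [
  -- iteration 1/5 --
  RT 120: heading 0 -> 240
  LT 15: heading 240 -> 255
  PD: pen down
  -- iteration 2/5 --
  RT 120: heading 255 -> 135
  LT 15: heading 135 -> 150
  PD: pen down
  -- iteration 3/5 --
  RT 120: heading 150 -> 30
  LT 15: heading 30 -> 45
  PD: pen down
  -- iteration 4/5 --
  RT 120: heading 45 -> 285
  LT 15: heading 285 -> 300
  PD: pen down
  -- iteration 5/5 --
  RT 120: heading 300 -> 180
  LT 15: heading 180 -> 195
  PD: pen down
]
FD 9.4: (0,0) -> (-9.08,-2.433) [heading=195, draw]
Final: pos=(-9.08,-2.433), heading=195, 1 segment(s) drawn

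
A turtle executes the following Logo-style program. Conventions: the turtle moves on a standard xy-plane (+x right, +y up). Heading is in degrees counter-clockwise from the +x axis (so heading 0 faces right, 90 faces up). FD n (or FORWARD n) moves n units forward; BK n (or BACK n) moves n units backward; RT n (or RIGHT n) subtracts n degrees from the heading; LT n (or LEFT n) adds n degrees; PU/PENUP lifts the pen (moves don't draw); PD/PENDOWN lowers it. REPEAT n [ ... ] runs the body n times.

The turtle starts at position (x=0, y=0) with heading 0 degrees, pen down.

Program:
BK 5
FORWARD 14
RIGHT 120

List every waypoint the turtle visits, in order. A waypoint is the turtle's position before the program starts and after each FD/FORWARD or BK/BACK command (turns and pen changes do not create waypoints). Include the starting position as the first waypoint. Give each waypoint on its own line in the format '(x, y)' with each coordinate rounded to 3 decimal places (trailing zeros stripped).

Answer: (0, 0)
(-5, 0)
(9, 0)

Derivation:
Executing turtle program step by step:
Start: pos=(0,0), heading=0, pen down
BK 5: (0,0) -> (-5,0) [heading=0, draw]
FD 14: (-5,0) -> (9,0) [heading=0, draw]
RT 120: heading 0 -> 240
Final: pos=(9,0), heading=240, 2 segment(s) drawn
Waypoints (3 total):
(0, 0)
(-5, 0)
(9, 0)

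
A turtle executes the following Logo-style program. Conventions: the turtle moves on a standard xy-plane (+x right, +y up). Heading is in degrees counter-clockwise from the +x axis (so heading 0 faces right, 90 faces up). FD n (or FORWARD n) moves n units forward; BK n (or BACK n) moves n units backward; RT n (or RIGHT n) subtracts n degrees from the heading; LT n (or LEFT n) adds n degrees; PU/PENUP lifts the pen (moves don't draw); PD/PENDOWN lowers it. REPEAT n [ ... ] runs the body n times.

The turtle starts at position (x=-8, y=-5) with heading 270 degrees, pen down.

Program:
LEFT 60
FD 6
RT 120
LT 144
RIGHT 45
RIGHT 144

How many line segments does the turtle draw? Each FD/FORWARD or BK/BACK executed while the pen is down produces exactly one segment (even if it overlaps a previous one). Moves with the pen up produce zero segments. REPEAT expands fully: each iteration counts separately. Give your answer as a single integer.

Answer: 1

Derivation:
Executing turtle program step by step:
Start: pos=(-8,-5), heading=270, pen down
LT 60: heading 270 -> 330
FD 6: (-8,-5) -> (-2.804,-8) [heading=330, draw]
RT 120: heading 330 -> 210
LT 144: heading 210 -> 354
RT 45: heading 354 -> 309
RT 144: heading 309 -> 165
Final: pos=(-2.804,-8), heading=165, 1 segment(s) drawn
Segments drawn: 1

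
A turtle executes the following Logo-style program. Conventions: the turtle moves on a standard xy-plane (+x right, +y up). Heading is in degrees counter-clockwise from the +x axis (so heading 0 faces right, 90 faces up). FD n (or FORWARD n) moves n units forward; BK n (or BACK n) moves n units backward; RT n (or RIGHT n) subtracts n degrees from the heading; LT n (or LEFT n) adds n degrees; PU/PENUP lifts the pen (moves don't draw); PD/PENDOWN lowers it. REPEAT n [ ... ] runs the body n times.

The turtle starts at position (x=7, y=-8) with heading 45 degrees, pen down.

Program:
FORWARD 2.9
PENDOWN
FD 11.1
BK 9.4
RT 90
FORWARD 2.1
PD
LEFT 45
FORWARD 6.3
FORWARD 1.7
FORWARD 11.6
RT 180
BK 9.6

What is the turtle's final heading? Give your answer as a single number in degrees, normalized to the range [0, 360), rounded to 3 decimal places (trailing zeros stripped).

Executing turtle program step by step:
Start: pos=(7,-8), heading=45, pen down
FD 2.9: (7,-8) -> (9.051,-5.949) [heading=45, draw]
PD: pen down
FD 11.1: (9.051,-5.949) -> (16.899,1.899) [heading=45, draw]
BK 9.4: (16.899,1.899) -> (10.253,-4.747) [heading=45, draw]
RT 90: heading 45 -> 315
FD 2.1: (10.253,-4.747) -> (11.738,-6.232) [heading=315, draw]
PD: pen down
LT 45: heading 315 -> 0
FD 6.3: (11.738,-6.232) -> (18.038,-6.232) [heading=0, draw]
FD 1.7: (18.038,-6.232) -> (19.738,-6.232) [heading=0, draw]
FD 11.6: (19.738,-6.232) -> (31.338,-6.232) [heading=0, draw]
RT 180: heading 0 -> 180
BK 9.6: (31.338,-6.232) -> (40.938,-6.232) [heading=180, draw]
Final: pos=(40.938,-6.232), heading=180, 8 segment(s) drawn

Answer: 180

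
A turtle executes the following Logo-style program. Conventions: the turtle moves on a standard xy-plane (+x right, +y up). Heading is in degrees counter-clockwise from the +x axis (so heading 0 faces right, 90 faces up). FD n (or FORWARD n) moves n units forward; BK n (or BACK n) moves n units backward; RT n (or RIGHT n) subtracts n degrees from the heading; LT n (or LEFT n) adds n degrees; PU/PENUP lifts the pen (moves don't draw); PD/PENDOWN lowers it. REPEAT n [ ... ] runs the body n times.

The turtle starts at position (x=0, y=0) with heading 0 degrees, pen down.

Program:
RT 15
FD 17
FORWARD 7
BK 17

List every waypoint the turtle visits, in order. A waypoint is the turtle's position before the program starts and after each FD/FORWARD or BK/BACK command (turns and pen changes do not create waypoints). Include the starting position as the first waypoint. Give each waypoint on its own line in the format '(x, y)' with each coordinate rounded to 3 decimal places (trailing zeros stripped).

Executing turtle program step by step:
Start: pos=(0,0), heading=0, pen down
RT 15: heading 0 -> 345
FD 17: (0,0) -> (16.421,-4.4) [heading=345, draw]
FD 7: (16.421,-4.4) -> (23.182,-6.212) [heading=345, draw]
BK 17: (23.182,-6.212) -> (6.761,-1.812) [heading=345, draw]
Final: pos=(6.761,-1.812), heading=345, 3 segment(s) drawn
Waypoints (4 total):
(0, 0)
(16.421, -4.4)
(23.182, -6.212)
(6.761, -1.812)

Answer: (0, 0)
(16.421, -4.4)
(23.182, -6.212)
(6.761, -1.812)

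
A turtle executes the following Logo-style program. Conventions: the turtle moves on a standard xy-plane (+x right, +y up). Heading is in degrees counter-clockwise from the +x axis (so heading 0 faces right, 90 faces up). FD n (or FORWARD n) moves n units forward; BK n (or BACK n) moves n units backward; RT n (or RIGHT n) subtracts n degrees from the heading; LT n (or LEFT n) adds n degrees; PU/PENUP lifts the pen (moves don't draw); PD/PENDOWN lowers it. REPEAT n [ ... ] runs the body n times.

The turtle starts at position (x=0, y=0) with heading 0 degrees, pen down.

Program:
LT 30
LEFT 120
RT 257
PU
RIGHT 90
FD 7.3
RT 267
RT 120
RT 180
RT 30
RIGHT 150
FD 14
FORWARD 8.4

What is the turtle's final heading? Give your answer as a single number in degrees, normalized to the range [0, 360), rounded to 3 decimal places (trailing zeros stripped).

Answer: 136

Derivation:
Executing turtle program step by step:
Start: pos=(0,0), heading=0, pen down
LT 30: heading 0 -> 30
LT 120: heading 30 -> 150
RT 257: heading 150 -> 253
PU: pen up
RT 90: heading 253 -> 163
FD 7.3: (0,0) -> (-6.981,2.134) [heading=163, move]
RT 267: heading 163 -> 256
RT 120: heading 256 -> 136
RT 180: heading 136 -> 316
RT 30: heading 316 -> 286
RT 150: heading 286 -> 136
FD 14: (-6.981,2.134) -> (-17.052,11.86) [heading=136, move]
FD 8.4: (-17.052,11.86) -> (-23.094,17.695) [heading=136, move]
Final: pos=(-23.094,17.695), heading=136, 0 segment(s) drawn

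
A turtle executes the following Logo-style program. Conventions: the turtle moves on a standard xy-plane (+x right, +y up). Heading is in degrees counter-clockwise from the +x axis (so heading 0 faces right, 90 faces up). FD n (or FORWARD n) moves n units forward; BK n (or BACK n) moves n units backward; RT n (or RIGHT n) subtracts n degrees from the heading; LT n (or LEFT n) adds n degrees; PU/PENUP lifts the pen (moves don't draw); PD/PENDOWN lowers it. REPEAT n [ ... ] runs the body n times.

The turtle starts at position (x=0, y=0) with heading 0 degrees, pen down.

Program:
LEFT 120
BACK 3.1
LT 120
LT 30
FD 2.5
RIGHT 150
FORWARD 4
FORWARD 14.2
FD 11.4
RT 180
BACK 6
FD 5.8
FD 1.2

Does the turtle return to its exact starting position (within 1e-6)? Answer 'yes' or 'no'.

Executing turtle program step by step:
Start: pos=(0,0), heading=0, pen down
LT 120: heading 0 -> 120
BK 3.1: (0,0) -> (1.55,-2.685) [heading=120, draw]
LT 120: heading 120 -> 240
LT 30: heading 240 -> 270
FD 2.5: (1.55,-2.685) -> (1.55,-5.185) [heading=270, draw]
RT 150: heading 270 -> 120
FD 4: (1.55,-5.185) -> (-0.45,-1.721) [heading=120, draw]
FD 14.2: (-0.45,-1.721) -> (-7.55,10.577) [heading=120, draw]
FD 11.4: (-7.55,10.577) -> (-13.25,20.45) [heading=120, draw]
RT 180: heading 120 -> 300
BK 6: (-13.25,20.45) -> (-16.25,25.646) [heading=300, draw]
FD 5.8: (-16.25,25.646) -> (-13.35,20.623) [heading=300, draw]
FD 1.2: (-13.35,20.623) -> (-12.75,19.584) [heading=300, draw]
Final: pos=(-12.75,19.584), heading=300, 8 segment(s) drawn

Start position: (0, 0)
Final position: (-12.75, 19.584)
Distance = 23.368; >= 1e-6 -> NOT closed

Answer: no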